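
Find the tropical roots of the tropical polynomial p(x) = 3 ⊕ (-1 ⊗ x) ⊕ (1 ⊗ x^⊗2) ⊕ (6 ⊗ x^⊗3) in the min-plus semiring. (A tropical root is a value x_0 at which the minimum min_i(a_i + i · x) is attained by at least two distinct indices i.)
Roots: {-5, -2, 4}

Each tropical root is a break point of the lower envelope of the lines y = a_i + i · x (there are 4 lines, with slopes 0, 1, ..., 3). Only the lines that attain the minimum somewhere contribute to roots; other lines are dominated. Here the surviving (envelope) indices are i = 3, i = 2, i = 1, i = 0.
Intersections between consecutive envelope lines give the roots: for adjacent envelope indices i < j the intersection is x = (a_i − a_j) / (j − i). Reading off the sorted break points: {-5, -2, 4}.
Verification: at each break x_0, at least two indices attain the minimum of min_i(a_i + i · x_0).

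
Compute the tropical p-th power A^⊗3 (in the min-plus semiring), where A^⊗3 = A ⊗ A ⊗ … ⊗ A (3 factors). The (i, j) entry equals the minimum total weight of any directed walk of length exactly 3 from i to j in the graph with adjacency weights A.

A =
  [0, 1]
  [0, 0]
A^⊗3 =
  [0, 1]
  [0, 0]

Each entry (A^⊗3)_ij equals the minimum over all length-3 walks i = v_0 → v_1 → … → v_3 = j of Σ_t A[v_t][v_{t+1}]. For example, for (i, j) = (0, 1) we minimise over 4 possible intermediate vertex sequences; the minimum is 1, attained along the walk 0 → 0 → 0 → 1.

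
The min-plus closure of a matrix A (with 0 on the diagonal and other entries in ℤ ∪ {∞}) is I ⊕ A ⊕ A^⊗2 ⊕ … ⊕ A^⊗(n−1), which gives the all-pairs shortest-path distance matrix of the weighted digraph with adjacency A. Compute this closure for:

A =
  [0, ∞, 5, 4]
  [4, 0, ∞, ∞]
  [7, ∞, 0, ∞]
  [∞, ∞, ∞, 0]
Closure =
  [0, ∞, 5, 4]
  [4, 0, 9, 8]
  [7, ∞, 0, 11]
  [∞, ∞, ∞, 0]

This is the Floyd-Warshall all-pairs shortest-path computation. For each intermediate vertex k = 0, 1, …, 3, update dist[i][j] ← min(dist[i][j], dist[i][k] + dist[k][j]). The final matrix gives, for each (i, j), the minimum total weight of any directed path from i to j (possibly empty when i = j).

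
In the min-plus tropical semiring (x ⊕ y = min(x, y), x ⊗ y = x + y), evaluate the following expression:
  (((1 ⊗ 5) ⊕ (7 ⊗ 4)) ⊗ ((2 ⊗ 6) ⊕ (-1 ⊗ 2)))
(((1 ⊗ 5) ⊕ (7 ⊗ 4)) ⊗ ((2 ⊗ 6) ⊕ (-1 ⊗ 2))) = 7

Expand innermost to outermost. Recall ⊕ takes the minimum of its arguments and ⊗ takes their sum. Working out the expression (((1 ⊗ 5) ⊕ (7 ⊗ 4)) ⊗ ((2 ⊗ 6) ⊕ (-1 ⊗ 2))) gives 7.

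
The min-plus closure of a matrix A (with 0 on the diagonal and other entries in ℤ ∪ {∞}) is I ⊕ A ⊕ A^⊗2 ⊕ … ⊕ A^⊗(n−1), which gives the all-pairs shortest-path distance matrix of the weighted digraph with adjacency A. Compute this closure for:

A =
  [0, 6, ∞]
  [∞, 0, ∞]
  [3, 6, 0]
Closure =
  [0, 6, ∞]
  [∞, 0, ∞]
  [3, 6, 0]

This is the Floyd-Warshall all-pairs shortest-path computation. For each intermediate vertex k = 0, 1, …, 2, update dist[i][j] ← min(dist[i][j], dist[i][k] + dist[k][j]). The final matrix gives, for each (i, j), the minimum total weight of any directed path from i to j (possibly empty when i = j).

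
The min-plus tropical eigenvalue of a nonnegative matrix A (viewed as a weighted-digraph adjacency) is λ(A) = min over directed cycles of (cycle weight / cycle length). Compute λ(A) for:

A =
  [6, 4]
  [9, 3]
λ(A) = 3

Enumerate directed cycles and compute their means (weight / length). Sample:
  cycle 0 → 0: weight = 6, length = 1, mean = 6/1 ≈ 6.000
  cycle 1 → 1: weight = 3, length = 1, mean = 3/1 ≈ 3.000
  cycle 0 → 1 → 0: weight = 13, length = 2, mean = 13/2 ≈ 6.500
  cycle 1 → 0 → 1: weight = 13, length = 2, mean = 13/2 ≈ 6.500
Minimum mean = 3.000, attained e.g. along the cycle 1 → 1 with weight 3 and length 1. So λ(A) = 3/1 = 3.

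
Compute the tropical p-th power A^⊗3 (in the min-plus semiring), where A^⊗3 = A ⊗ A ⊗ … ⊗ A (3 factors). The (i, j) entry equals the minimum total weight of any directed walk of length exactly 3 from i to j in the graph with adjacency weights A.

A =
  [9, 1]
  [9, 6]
A^⊗3 =
  [16, 11]
  [19, 16]

Each entry (A^⊗3)_ij equals the minimum over all length-3 walks i = v_0 → v_1 → … → v_3 = j of Σ_t A[v_t][v_{t+1}]. For example, for (i, j) = (0, 1) we minimise over 4 possible intermediate vertex sequences; the minimum is 11, attained along the walk 0 → 1 → 0 → 1.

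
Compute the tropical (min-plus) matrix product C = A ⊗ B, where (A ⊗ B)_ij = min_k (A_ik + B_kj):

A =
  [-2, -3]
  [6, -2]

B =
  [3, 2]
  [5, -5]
A ⊗ B =
  [1, -8]
  [3, -7]

Apply the min-plus product entry-by-entry:
  C[0][0] = min over k of (A[0][0] + B[0][0] = -2 + 3 = 1, A[0][1] + B[1][0] = -3 + 5 = 2) = 1 (attained at k = 0)
  C[0][1] = min over k of (A[0][0] + B[0][1] = -2 + 2 = 0, A[0][1] + B[1][1] = -3 + -5 = -8) = -8 (attained at k = 1)
  C[1][0] = min over k of (A[1][0] + B[0][0] = 6 + 3 = 9, A[1][1] + B[1][0] = -2 + 5 = 3) = 3 (attained at k = 1)
  C[1][1] = min over k of (A[1][0] + B[0][1] = 6 + 2 = 8, A[1][1] + B[1][1] = -2 + -5 = -7) = -7 (attained at k = 1)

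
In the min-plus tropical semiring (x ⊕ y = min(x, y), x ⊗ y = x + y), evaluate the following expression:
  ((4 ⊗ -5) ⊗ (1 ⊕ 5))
((4 ⊗ -5) ⊗ (1 ⊕ 5)) = 0

Expand innermost to outermost. Recall ⊕ takes the minimum of its arguments and ⊗ takes their sum. Working out the expression ((4 ⊗ -5) ⊗ (1 ⊕ 5)) gives 0.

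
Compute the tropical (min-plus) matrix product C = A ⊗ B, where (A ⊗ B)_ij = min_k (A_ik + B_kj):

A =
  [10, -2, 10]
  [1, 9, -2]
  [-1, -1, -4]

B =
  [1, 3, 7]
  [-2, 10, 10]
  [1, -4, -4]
A ⊗ B =
  [-4, 6, 6]
  [-1, -6, -6]
  [-3, -8, -8]

Apply the min-plus product entry-by-entry:
  C[0][0] = min over k of (A[0][0] + B[0][0] = 10 + 1 = 11, A[0][1] + B[1][0] = -2 + -2 = -4, A[0][2] + B[2][0] = 10 + 1 = 11) = -4 (attained at k = 1)
  C[0][1] = min over k of (A[0][0] + B[0][1] = 10 + 3 = 13, A[0][1] + B[1][1] = -2 + 10 = 8, A[0][2] + B[2][1] = 10 + -4 = 6) = 6 (attained at k = 2)
  C[0][2] = min over k of (A[0][0] + B[0][2] = 10 + 7 = 17, A[0][1] + B[1][2] = -2 + 10 = 8, A[0][2] + B[2][2] = 10 + -4 = 6) = 6 (attained at k = 2)
  C[1][0] = min over k of (A[1][0] + B[0][0] = 1 + 1 = 2, A[1][1] + B[1][0] = 9 + -2 = 7, A[1][2] + B[2][0] = -2 + 1 = -1) = -1 (attained at k = 2)
  C[1][1] = min over k of (A[1][0] + B[0][1] = 1 + 3 = 4, A[1][1] + B[1][1] = 9 + 10 = 19, A[1][2] + B[2][1] = -2 + -4 = -6) = -6 (attained at k = 2)
  C[1][2] = min over k of (A[1][0] + B[0][2] = 1 + 7 = 8, A[1][1] + B[1][2] = 9 + 10 = 19, A[1][2] + B[2][2] = -2 + -4 = -6) = -6 (attained at k = 2)
  C[2][0] = min over k of (A[2][0] + B[0][0] = -1 + 1 = 0, A[2][1] + B[1][0] = -1 + -2 = -3, A[2][2] + B[2][0] = -4 + 1 = -3) = -3 (attained at k = 1)
  C[2][1] = min over k of (A[2][0] + B[0][1] = -1 + 3 = 2, A[2][1] + B[1][1] = -1 + 10 = 9, A[2][2] + B[2][1] = -4 + -4 = -8) = -8 (attained at k = 2)
  C[2][2] = min over k of (A[2][0] + B[0][2] = -1 + 7 = 6, A[2][1] + B[1][2] = -1 + 10 = 9, A[2][2] + B[2][2] = -4 + -4 = -8) = -8 (attained at k = 2)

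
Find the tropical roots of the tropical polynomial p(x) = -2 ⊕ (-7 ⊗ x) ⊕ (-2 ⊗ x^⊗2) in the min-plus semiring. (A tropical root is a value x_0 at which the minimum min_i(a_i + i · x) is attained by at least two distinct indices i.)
Roots: {-5, 5}

Each tropical root is a break point of the lower envelope of the lines y = a_i + i · x (there are 3 lines, with slopes 0, 1, ..., 2). Only the lines that attain the minimum somewhere contribute to roots; other lines are dominated. Here the surviving (envelope) indices are i = 2, i = 1, i = 0.
Intersections between consecutive envelope lines give the roots: for adjacent envelope indices i < j the intersection is x = (a_i − a_j) / (j − i). Reading off the sorted break points: {-5, 5}.
Verification: at each break x_0, at least two indices attain the minimum of min_i(a_i + i · x_0).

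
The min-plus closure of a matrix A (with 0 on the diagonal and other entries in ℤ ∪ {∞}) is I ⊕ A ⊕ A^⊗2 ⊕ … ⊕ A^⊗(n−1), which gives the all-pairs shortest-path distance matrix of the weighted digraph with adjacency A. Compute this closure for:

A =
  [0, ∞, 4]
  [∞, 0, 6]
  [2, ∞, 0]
Closure =
  [0, ∞, 4]
  [8, 0, 6]
  [2, ∞, 0]

This is the Floyd-Warshall all-pairs shortest-path computation. For each intermediate vertex k = 0, 1, …, 2, update dist[i][j] ← min(dist[i][j], dist[i][k] + dist[k][j]). The final matrix gives, for each (i, j), the minimum total weight of any directed path from i to j (possibly empty when i = j).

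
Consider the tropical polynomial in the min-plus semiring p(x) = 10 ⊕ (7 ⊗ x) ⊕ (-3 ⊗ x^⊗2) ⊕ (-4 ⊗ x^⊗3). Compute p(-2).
p(-2) = -10

A tropical monomial a ⊗ x^⊗i evaluates to a + i · x. Evaluating each term at x = -2:
  Term 0 contributes 10 + 0 · -2 = 10
  Term 1 contributes 7 + 1 · -2 = 5
  Term 2 contributes -3 + 2 · -2 = -7
  Term 3 contributes -4 + 3 · -2 = -10
p(-2) = ⊕ of these = min[10, 5, -7, -10] = -10.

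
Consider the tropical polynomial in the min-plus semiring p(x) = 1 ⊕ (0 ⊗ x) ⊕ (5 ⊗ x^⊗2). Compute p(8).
p(8) = 1

A tropical monomial a ⊗ x^⊗i evaluates to a + i · x. Evaluating each term at x = 8:
  Term 0 contributes 1 + 0 · 8 = 1
  Term 1 contributes 0 + 1 · 8 = 8
  Term 2 contributes 5 + 2 · 8 = 21
p(8) = ⊕ of these = min[1, 8, 21] = 1.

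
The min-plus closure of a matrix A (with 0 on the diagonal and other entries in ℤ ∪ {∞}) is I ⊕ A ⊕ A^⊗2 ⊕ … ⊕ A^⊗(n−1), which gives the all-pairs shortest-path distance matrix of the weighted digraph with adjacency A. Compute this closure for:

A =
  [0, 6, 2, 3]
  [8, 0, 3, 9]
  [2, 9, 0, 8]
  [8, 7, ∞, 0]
Closure =
  [0, 6, 2, 3]
  [5, 0, 3, 8]
  [2, 8, 0, 5]
  [8, 7, 10, 0]

This is the Floyd-Warshall all-pairs shortest-path computation. For each intermediate vertex k = 0, 1, …, 3, update dist[i][j] ← min(dist[i][j], dist[i][k] + dist[k][j]). The final matrix gives, for each (i, j), the minimum total weight of any directed path from i to j (possibly empty when i = j).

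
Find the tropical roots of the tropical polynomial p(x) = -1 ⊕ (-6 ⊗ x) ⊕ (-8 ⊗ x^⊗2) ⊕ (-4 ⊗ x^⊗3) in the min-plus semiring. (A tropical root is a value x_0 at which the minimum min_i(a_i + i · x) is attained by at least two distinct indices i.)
Roots: {-4, 2, 5}

Each tropical root is a break point of the lower envelope of the lines y = a_i + i · x (there are 4 lines, with slopes 0, 1, ..., 3). Only the lines that attain the minimum somewhere contribute to roots; other lines are dominated. Here the surviving (envelope) indices are i = 3, i = 2, i = 1, i = 0.
Intersections between consecutive envelope lines give the roots: for adjacent envelope indices i < j the intersection is x = (a_i − a_j) / (j − i). Reading off the sorted break points: {-4, 2, 5}.
Verification: at each break x_0, at least two indices attain the minimum of min_i(a_i + i · x_0).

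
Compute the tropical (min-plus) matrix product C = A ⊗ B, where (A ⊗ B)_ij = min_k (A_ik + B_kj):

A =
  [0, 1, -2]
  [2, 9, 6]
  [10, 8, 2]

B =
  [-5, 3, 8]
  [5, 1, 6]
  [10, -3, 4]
A ⊗ B =
  [-5, -5, 2]
  [-3, 3, 10]
  [5, -1, 6]

Apply the min-plus product entry-by-entry:
  C[0][0] = min over k of (A[0][0] + B[0][0] = 0 + -5 = -5, A[0][1] + B[1][0] = 1 + 5 = 6, A[0][2] + B[2][0] = -2 + 10 = 8) = -5 (attained at k = 0)
  C[0][1] = min over k of (A[0][0] + B[0][1] = 0 + 3 = 3, A[0][1] + B[1][1] = 1 + 1 = 2, A[0][2] + B[2][1] = -2 + -3 = -5) = -5 (attained at k = 2)
  C[0][2] = min over k of (A[0][0] + B[0][2] = 0 + 8 = 8, A[0][1] + B[1][2] = 1 + 6 = 7, A[0][2] + B[2][2] = -2 + 4 = 2) = 2 (attained at k = 2)
  C[1][0] = min over k of (A[1][0] + B[0][0] = 2 + -5 = -3, A[1][1] + B[1][0] = 9 + 5 = 14, A[1][2] + B[2][0] = 6 + 10 = 16) = -3 (attained at k = 0)
  C[1][1] = min over k of (A[1][0] + B[0][1] = 2 + 3 = 5, A[1][1] + B[1][1] = 9 + 1 = 10, A[1][2] + B[2][1] = 6 + -3 = 3) = 3 (attained at k = 2)
  C[1][2] = min over k of (A[1][0] + B[0][2] = 2 + 8 = 10, A[1][1] + B[1][2] = 9 + 6 = 15, A[1][2] + B[2][2] = 6 + 4 = 10) = 10 (attained at k = 0)
  C[2][0] = min over k of (A[2][0] + B[0][0] = 10 + -5 = 5, A[2][1] + B[1][0] = 8 + 5 = 13, A[2][2] + B[2][0] = 2 + 10 = 12) = 5 (attained at k = 0)
  C[2][1] = min over k of (A[2][0] + B[0][1] = 10 + 3 = 13, A[2][1] + B[1][1] = 8 + 1 = 9, A[2][2] + B[2][1] = 2 + -3 = -1) = -1 (attained at k = 2)
  C[2][2] = min over k of (A[2][0] + B[0][2] = 10 + 8 = 18, A[2][1] + B[1][2] = 8 + 6 = 14, A[2][2] + B[2][2] = 2 + 4 = 6) = 6 (attained at k = 2)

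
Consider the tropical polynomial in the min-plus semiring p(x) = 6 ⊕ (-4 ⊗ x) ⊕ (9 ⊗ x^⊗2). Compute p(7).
p(7) = 3

A tropical monomial a ⊗ x^⊗i evaluates to a + i · x. Evaluating each term at x = 7:
  Term 0 contributes 6 + 0 · 7 = 6
  Term 1 contributes -4 + 1 · 7 = 3
  Term 2 contributes 9 + 2 · 7 = 23
p(7) = ⊕ of these = min[6, 3, 23] = 3.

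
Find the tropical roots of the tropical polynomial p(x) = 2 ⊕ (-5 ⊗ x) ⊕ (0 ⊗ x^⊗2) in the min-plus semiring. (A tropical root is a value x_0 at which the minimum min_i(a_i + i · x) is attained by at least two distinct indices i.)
Roots: {-5, 7}

Each tropical root is a break point of the lower envelope of the lines y = a_i + i · x (there are 3 lines, with slopes 0, 1, ..., 2). Only the lines that attain the minimum somewhere contribute to roots; other lines are dominated. Here the surviving (envelope) indices are i = 2, i = 1, i = 0.
Intersections between consecutive envelope lines give the roots: for adjacent envelope indices i < j the intersection is x = (a_i − a_j) / (j − i). Reading off the sorted break points: {-5, 7}.
Verification: at each break x_0, at least two indices attain the minimum of min_i(a_i + i · x_0).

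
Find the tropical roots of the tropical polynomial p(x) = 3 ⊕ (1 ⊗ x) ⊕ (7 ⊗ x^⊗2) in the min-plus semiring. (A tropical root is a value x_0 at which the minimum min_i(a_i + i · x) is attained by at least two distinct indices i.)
Roots: {-6, 2}

Each tropical root is a break point of the lower envelope of the lines y = a_i + i · x (there are 3 lines, with slopes 0, 1, ..., 2). Only the lines that attain the minimum somewhere contribute to roots; other lines are dominated. Here the surviving (envelope) indices are i = 2, i = 1, i = 0.
Intersections between consecutive envelope lines give the roots: for adjacent envelope indices i < j the intersection is x = (a_i − a_j) / (j − i). Reading off the sorted break points: {-6, 2}.
Verification: at each break x_0, at least two indices attain the minimum of min_i(a_i + i · x_0).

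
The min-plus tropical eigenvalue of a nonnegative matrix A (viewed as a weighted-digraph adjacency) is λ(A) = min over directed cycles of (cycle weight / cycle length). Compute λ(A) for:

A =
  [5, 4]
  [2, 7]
λ(A) = 3

Enumerate directed cycles and compute their means (weight / length). Sample:
  cycle 0 → 0: weight = 5, length = 1, mean = 5/1 ≈ 5.000
  cycle 1 → 1: weight = 7, length = 1, mean = 7/1 ≈ 7.000
  cycle 0 → 1 → 0: weight = 6, length = 2, mean = 6/2 ≈ 3.000
  cycle 1 → 0 → 1: weight = 6, length = 2, mean = 6/2 ≈ 3.000
Minimum mean = 3.000, attained e.g. along the cycle 0 → 1 → 0 with weight 6 and length 2. So λ(A) = 6/2 = 3.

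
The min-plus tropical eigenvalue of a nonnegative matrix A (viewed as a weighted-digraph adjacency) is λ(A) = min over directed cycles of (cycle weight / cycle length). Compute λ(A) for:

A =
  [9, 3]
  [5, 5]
λ(A) = 4

Enumerate directed cycles and compute their means (weight / length). Sample:
  cycle 0 → 0: weight = 9, length = 1, mean = 9/1 ≈ 9.000
  cycle 1 → 1: weight = 5, length = 1, mean = 5/1 ≈ 5.000
  cycle 0 → 1 → 0: weight = 8, length = 2, mean = 8/2 ≈ 4.000
  cycle 1 → 0 → 1: weight = 8, length = 2, mean = 8/2 ≈ 4.000
Minimum mean = 4.000, attained e.g. along the cycle 0 → 1 → 0 with weight 8 and length 2. So λ(A) = 8/2 = 4.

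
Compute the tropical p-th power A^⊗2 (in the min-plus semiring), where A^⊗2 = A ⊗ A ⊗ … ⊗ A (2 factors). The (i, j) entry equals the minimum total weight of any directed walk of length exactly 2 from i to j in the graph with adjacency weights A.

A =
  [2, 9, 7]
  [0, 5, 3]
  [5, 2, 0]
A^⊗2 =
  [4, 9, 7]
  [2, 5, 3]
  [2, 2, 0]

Each entry (A^⊗2)_ij equals the minimum over all length-2 walks i = v_0 → v_1 → … → v_2 = j of Σ_t A[v_t][v_{t+1}]. For example, for (i, j) = (0, 2) we minimise over 3 possible intermediate vertex sequences; the minimum is 7, attained along the walk 0 → 2 → 2.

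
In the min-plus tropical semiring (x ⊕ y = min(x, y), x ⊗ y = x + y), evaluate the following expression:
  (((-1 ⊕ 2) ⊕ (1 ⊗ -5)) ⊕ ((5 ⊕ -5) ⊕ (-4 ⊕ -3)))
(((-1 ⊕ 2) ⊕ (1 ⊗ -5)) ⊕ ((5 ⊕ -5) ⊕ (-4 ⊕ -3))) = -5

Expand innermost to outermost. Recall ⊕ takes the minimum of its arguments and ⊗ takes their sum. Working out the expression (((-1 ⊕ 2) ⊕ (1 ⊗ -5)) ⊕ ((5 ⊕ -5) ⊕ (-4 ⊕ -3))) gives -5.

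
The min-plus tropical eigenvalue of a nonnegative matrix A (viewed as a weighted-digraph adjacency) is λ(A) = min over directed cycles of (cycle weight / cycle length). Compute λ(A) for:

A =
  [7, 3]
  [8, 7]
λ(A) = 11/2

Enumerate directed cycles and compute their means (weight / length). Sample:
  cycle 0 → 0: weight = 7, length = 1, mean = 7/1 ≈ 7.000
  cycle 1 → 1: weight = 7, length = 1, mean = 7/1 ≈ 7.000
  cycle 0 → 1 → 0: weight = 11, length = 2, mean = 11/2 ≈ 5.500
  cycle 1 → 0 → 1: weight = 11, length = 2, mean = 11/2 ≈ 5.500
Minimum mean = 5.500, attained e.g. along the cycle 0 → 1 → 0 with weight 11 and length 2. So λ(A) = 11/2 = 11/2.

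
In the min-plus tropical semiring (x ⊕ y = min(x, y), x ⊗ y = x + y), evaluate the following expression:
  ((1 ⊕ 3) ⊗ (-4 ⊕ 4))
((1 ⊕ 3) ⊗ (-4 ⊕ 4)) = -3

Expand innermost to outermost. Recall ⊕ takes the minimum of its arguments and ⊗ takes their sum. Working out the expression ((1 ⊕ 3) ⊗ (-4 ⊕ 4)) gives -3.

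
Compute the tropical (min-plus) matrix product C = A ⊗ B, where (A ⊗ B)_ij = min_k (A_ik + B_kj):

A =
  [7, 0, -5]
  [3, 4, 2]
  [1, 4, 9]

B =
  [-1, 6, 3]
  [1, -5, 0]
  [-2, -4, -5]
A ⊗ B =
  [-7, -9, -10]
  [0, -2, -3]
  [0, -1, 4]

Apply the min-plus product entry-by-entry:
  C[0][0] = min over k of (A[0][0] + B[0][0] = 7 + -1 = 6, A[0][1] + B[1][0] = 0 + 1 = 1, A[0][2] + B[2][0] = -5 + -2 = -7) = -7 (attained at k = 2)
  C[0][1] = min over k of (A[0][0] + B[0][1] = 7 + 6 = 13, A[0][1] + B[1][1] = 0 + -5 = -5, A[0][2] + B[2][1] = -5 + -4 = -9) = -9 (attained at k = 2)
  C[0][2] = min over k of (A[0][0] + B[0][2] = 7 + 3 = 10, A[0][1] + B[1][2] = 0 + 0 = 0, A[0][2] + B[2][2] = -5 + -5 = -10) = -10 (attained at k = 2)
  C[1][0] = min over k of (A[1][0] + B[0][0] = 3 + -1 = 2, A[1][1] + B[1][0] = 4 + 1 = 5, A[1][2] + B[2][0] = 2 + -2 = 0) = 0 (attained at k = 2)
  C[1][1] = min over k of (A[1][0] + B[0][1] = 3 + 6 = 9, A[1][1] + B[1][1] = 4 + -5 = -1, A[1][2] + B[2][1] = 2 + -4 = -2) = -2 (attained at k = 2)
  C[1][2] = min over k of (A[1][0] + B[0][2] = 3 + 3 = 6, A[1][1] + B[1][2] = 4 + 0 = 4, A[1][2] + B[2][2] = 2 + -5 = -3) = -3 (attained at k = 2)
  C[2][0] = min over k of (A[2][0] + B[0][0] = 1 + -1 = 0, A[2][1] + B[1][0] = 4 + 1 = 5, A[2][2] + B[2][0] = 9 + -2 = 7) = 0 (attained at k = 0)
  C[2][1] = min over k of (A[2][0] + B[0][1] = 1 + 6 = 7, A[2][1] + B[1][1] = 4 + -5 = -1, A[2][2] + B[2][1] = 9 + -4 = 5) = -1 (attained at k = 1)
  C[2][2] = min over k of (A[2][0] + B[0][2] = 1 + 3 = 4, A[2][1] + B[1][2] = 4 + 0 = 4, A[2][2] + B[2][2] = 9 + -5 = 4) = 4 (attained at k = 0)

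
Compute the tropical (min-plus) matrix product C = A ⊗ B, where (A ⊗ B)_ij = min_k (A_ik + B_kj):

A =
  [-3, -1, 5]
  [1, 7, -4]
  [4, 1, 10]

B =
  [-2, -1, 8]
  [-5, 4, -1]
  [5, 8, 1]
A ⊗ B =
  [-6, -4, -2]
  [-1, 0, -3]
  [-4, 3, 0]

Apply the min-plus product entry-by-entry:
  C[0][0] = min over k of (A[0][0] + B[0][0] = -3 + -2 = -5, A[0][1] + B[1][0] = -1 + -5 = -6, A[0][2] + B[2][0] = 5 + 5 = 10) = -6 (attained at k = 1)
  C[0][1] = min over k of (A[0][0] + B[0][1] = -3 + -1 = -4, A[0][1] + B[1][1] = -1 + 4 = 3, A[0][2] + B[2][1] = 5 + 8 = 13) = -4 (attained at k = 0)
  C[0][2] = min over k of (A[0][0] + B[0][2] = -3 + 8 = 5, A[0][1] + B[1][2] = -1 + -1 = -2, A[0][2] + B[2][2] = 5 + 1 = 6) = -2 (attained at k = 1)
  C[1][0] = min over k of (A[1][0] + B[0][0] = 1 + -2 = -1, A[1][1] + B[1][0] = 7 + -5 = 2, A[1][2] + B[2][0] = -4 + 5 = 1) = -1 (attained at k = 0)
  C[1][1] = min over k of (A[1][0] + B[0][1] = 1 + -1 = 0, A[1][1] + B[1][1] = 7 + 4 = 11, A[1][2] + B[2][1] = -4 + 8 = 4) = 0 (attained at k = 0)
  C[1][2] = min over k of (A[1][0] + B[0][2] = 1 + 8 = 9, A[1][1] + B[1][2] = 7 + -1 = 6, A[1][2] + B[2][2] = -4 + 1 = -3) = -3 (attained at k = 2)
  C[2][0] = min over k of (A[2][0] + B[0][0] = 4 + -2 = 2, A[2][1] + B[1][0] = 1 + -5 = -4, A[2][2] + B[2][0] = 10 + 5 = 15) = -4 (attained at k = 1)
  C[2][1] = min over k of (A[2][0] + B[0][1] = 4 + -1 = 3, A[2][1] + B[1][1] = 1 + 4 = 5, A[2][2] + B[2][1] = 10 + 8 = 18) = 3 (attained at k = 0)
  C[2][2] = min over k of (A[2][0] + B[0][2] = 4 + 8 = 12, A[2][1] + B[1][2] = 1 + -1 = 0, A[2][2] + B[2][2] = 10 + 1 = 11) = 0 (attained at k = 1)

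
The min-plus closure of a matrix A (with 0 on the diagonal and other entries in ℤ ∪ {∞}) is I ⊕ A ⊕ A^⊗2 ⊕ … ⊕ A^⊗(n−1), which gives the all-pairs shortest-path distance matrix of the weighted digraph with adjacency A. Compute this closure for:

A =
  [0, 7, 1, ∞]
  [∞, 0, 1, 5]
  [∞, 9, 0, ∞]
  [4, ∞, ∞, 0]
Closure =
  [0, 7, 1, 12]
  [9, 0, 1, 5]
  [18, 9, 0, 14]
  [4, 11, 5, 0]

This is the Floyd-Warshall all-pairs shortest-path computation. For each intermediate vertex k = 0, 1, …, 3, update dist[i][j] ← min(dist[i][j], dist[i][k] + dist[k][j]). The final matrix gives, for each (i, j), the minimum total weight of any directed path from i to j (possibly empty when i = j).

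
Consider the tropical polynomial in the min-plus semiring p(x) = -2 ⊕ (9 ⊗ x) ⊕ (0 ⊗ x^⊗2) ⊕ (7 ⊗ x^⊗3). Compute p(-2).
p(-2) = -4

A tropical monomial a ⊗ x^⊗i evaluates to a + i · x. Evaluating each term at x = -2:
  Term 0 contributes -2 + 0 · -2 = -2
  Term 1 contributes 9 + 1 · -2 = 7
  Term 2 contributes 0 + 2 · -2 = -4
  Term 3 contributes 7 + 3 · -2 = 1
p(-2) = ⊕ of these = min[-2, 7, -4, 1] = -4.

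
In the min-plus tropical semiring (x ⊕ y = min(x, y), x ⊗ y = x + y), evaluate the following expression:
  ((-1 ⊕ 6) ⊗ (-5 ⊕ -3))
((-1 ⊕ 6) ⊗ (-5 ⊕ -3)) = -6

Expand innermost to outermost. Recall ⊕ takes the minimum of its arguments and ⊗ takes their sum. Working out the expression ((-1 ⊕ 6) ⊗ (-5 ⊕ -3)) gives -6.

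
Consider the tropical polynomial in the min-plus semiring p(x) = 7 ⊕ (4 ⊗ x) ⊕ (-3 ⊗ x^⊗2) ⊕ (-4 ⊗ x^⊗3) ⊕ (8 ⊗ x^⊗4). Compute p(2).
p(2) = 1

A tropical monomial a ⊗ x^⊗i evaluates to a + i · x. Evaluating each term at x = 2:
  Term 0 contributes 7 + 0 · 2 = 7
  Term 1 contributes 4 + 1 · 2 = 6
  Term 2 contributes -3 + 2 · 2 = 1
  Term 3 contributes -4 + 3 · 2 = 2
  Term 4 contributes 8 + 4 · 2 = 16
p(2) = ⊕ of these = min[7, 6, 1, 2, 16] = 1.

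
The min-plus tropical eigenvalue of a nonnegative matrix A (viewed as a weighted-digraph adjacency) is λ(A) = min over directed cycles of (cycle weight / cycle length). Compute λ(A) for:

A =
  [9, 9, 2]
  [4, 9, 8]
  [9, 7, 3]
λ(A) = 3

Enumerate directed cycles and compute their means (weight / length). Sample:
  cycle 0 → 0: weight = 9, length = 1, mean = 9/1 ≈ 9.000
  cycle 1 → 1: weight = 9, length = 1, mean = 9/1 ≈ 9.000
  cycle 2 → 2: weight = 3, length = 1, mean = 3/1 ≈ 3.000
  cycle 0 → 1 → 0: weight = 13, length = 2, mean = 13/2 ≈ 6.500
  cycle 0 → 2 → 0: weight = 11, length = 2, mean = 11/2 ≈ 5.500
  cycle 1 → 0 → 1: weight = 13, length = 2, mean = 13/2 ≈ 6.500
Minimum mean = 3.000, attained e.g. along the cycle 2 → 2 with weight 3 and length 1. So λ(A) = 3/1 = 3.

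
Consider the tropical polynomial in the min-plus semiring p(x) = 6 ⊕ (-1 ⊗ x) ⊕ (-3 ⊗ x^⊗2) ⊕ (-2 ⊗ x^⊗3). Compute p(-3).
p(-3) = -11

A tropical monomial a ⊗ x^⊗i evaluates to a + i · x. Evaluating each term at x = -3:
  Term 0 contributes 6 + 0 · -3 = 6
  Term 1 contributes -1 + 1 · -3 = -4
  Term 2 contributes -3 + 2 · -3 = -9
  Term 3 contributes -2 + 3 · -3 = -11
p(-3) = ⊕ of these = min[6, -4, -9, -11] = -11.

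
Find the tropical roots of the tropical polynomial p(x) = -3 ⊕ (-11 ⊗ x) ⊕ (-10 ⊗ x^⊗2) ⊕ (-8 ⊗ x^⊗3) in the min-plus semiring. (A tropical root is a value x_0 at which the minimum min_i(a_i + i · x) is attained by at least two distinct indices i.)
Roots: {-2, -1, 8}

Each tropical root is a break point of the lower envelope of the lines y = a_i + i · x (there are 4 lines, with slopes 0, 1, ..., 3). Only the lines that attain the minimum somewhere contribute to roots; other lines are dominated. Here the surviving (envelope) indices are i = 3, i = 2, i = 1, i = 0.
Intersections between consecutive envelope lines give the roots: for adjacent envelope indices i < j the intersection is x = (a_i − a_j) / (j − i). Reading off the sorted break points: {-2, -1, 8}.
Verification: at each break x_0, at least two indices attain the minimum of min_i(a_i + i · x_0).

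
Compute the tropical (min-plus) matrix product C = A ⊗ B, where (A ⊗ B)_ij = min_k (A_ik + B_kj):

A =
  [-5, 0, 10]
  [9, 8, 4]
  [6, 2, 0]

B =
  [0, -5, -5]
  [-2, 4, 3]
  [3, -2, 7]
A ⊗ B =
  [-5, -10, -10]
  [6, 2, 4]
  [0, -2, 1]

Apply the min-plus product entry-by-entry:
  C[0][0] = min over k of (A[0][0] + B[0][0] = -5 + 0 = -5, A[0][1] + B[1][0] = 0 + -2 = -2, A[0][2] + B[2][0] = 10 + 3 = 13) = -5 (attained at k = 0)
  C[0][1] = min over k of (A[0][0] + B[0][1] = -5 + -5 = -10, A[0][1] + B[1][1] = 0 + 4 = 4, A[0][2] + B[2][1] = 10 + -2 = 8) = -10 (attained at k = 0)
  C[0][2] = min over k of (A[0][0] + B[0][2] = -5 + -5 = -10, A[0][1] + B[1][2] = 0 + 3 = 3, A[0][2] + B[2][2] = 10 + 7 = 17) = -10 (attained at k = 0)
  C[1][0] = min over k of (A[1][0] + B[0][0] = 9 + 0 = 9, A[1][1] + B[1][0] = 8 + -2 = 6, A[1][2] + B[2][0] = 4 + 3 = 7) = 6 (attained at k = 1)
  C[1][1] = min over k of (A[1][0] + B[0][1] = 9 + -5 = 4, A[1][1] + B[1][1] = 8 + 4 = 12, A[1][2] + B[2][1] = 4 + -2 = 2) = 2 (attained at k = 2)
  C[1][2] = min over k of (A[1][0] + B[0][2] = 9 + -5 = 4, A[1][1] + B[1][2] = 8 + 3 = 11, A[1][2] + B[2][2] = 4 + 7 = 11) = 4 (attained at k = 0)
  C[2][0] = min over k of (A[2][0] + B[0][0] = 6 + 0 = 6, A[2][1] + B[1][0] = 2 + -2 = 0, A[2][2] + B[2][0] = 0 + 3 = 3) = 0 (attained at k = 1)
  C[2][1] = min over k of (A[2][0] + B[0][1] = 6 + -5 = 1, A[2][1] + B[1][1] = 2 + 4 = 6, A[2][2] + B[2][1] = 0 + -2 = -2) = -2 (attained at k = 2)
  C[2][2] = min over k of (A[2][0] + B[0][2] = 6 + -5 = 1, A[2][1] + B[1][2] = 2 + 3 = 5, A[2][2] + B[2][2] = 0 + 7 = 7) = 1 (attained at k = 0)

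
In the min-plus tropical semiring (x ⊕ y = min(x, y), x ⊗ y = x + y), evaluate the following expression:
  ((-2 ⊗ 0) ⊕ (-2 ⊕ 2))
((-2 ⊗ 0) ⊕ (-2 ⊕ 2)) = -2

Expand innermost to outermost. Recall ⊕ takes the minimum of its arguments and ⊗ takes their sum. Working out the expression ((-2 ⊗ 0) ⊕ (-2 ⊕ 2)) gives -2.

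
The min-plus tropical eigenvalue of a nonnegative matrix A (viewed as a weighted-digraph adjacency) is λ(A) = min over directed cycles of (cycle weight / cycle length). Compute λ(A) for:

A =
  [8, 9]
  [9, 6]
λ(A) = 6

Enumerate directed cycles and compute their means (weight / length). Sample:
  cycle 0 → 0: weight = 8, length = 1, mean = 8/1 ≈ 8.000
  cycle 1 → 1: weight = 6, length = 1, mean = 6/1 ≈ 6.000
  cycle 0 → 1 → 0: weight = 18, length = 2, mean = 18/2 ≈ 9.000
  cycle 1 → 0 → 1: weight = 18, length = 2, mean = 18/2 ≈ 9.000
Minimum mean = 6.000, attained e.g. along the cycle 1 → 1 with weight 6 and length 1. So λ(A) = 6/1 = 6.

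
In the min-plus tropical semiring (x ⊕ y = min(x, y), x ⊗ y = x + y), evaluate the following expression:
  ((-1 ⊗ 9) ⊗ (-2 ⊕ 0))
((-1 ⊗ 9) ⊗ (-2 ⊕ 0)) = 6

Expand innermost to outermost. Recall ⊕ takes the minimum of its arguments and ⊗ takes their sum. Working out the expression ((-1 ⊗ 9) ⊗ (-2 ⊕ 0)) gives 6.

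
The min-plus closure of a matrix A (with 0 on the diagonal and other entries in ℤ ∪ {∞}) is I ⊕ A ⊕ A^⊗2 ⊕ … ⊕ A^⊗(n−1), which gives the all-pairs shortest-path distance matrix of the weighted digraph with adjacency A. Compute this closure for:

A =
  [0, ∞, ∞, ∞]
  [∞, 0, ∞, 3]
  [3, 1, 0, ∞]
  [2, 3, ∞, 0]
Closure =
  [0, ∞, ∞, ∞]
  [5, 0, ∞, 3]
  [3, 1, 0, 4]
  [2, 3, ∞, 0]

This is the Floyd-Warshall all-pairs shortest-path computation. For each intermediate vertex k = 0, 1, …, 3, update dist[i][j] ← min(dist[i][j], dist[i][k] + dist[k][j]). The final matrix gives, for each (i, j), the minimum total weight of any directed path from i to j (possibly empty when i = j).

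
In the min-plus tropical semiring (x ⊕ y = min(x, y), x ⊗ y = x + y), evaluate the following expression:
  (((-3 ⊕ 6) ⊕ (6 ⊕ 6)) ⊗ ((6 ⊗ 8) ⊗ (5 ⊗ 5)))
(((-3 ⊕ 6) ⊕ (6 ⊕ 6)) ⊗ ((6 ⊗ 8) ⊗ (5 ⊗ 5))) = 21

Expand innermost to outermost. Recall ⊕ takes the minimum of its arguments and ⊗ takes their sum. Working out the expression (((-3 ⊕ 6) ⊕ (6 ⊕ 6)) ⊗ ((6 ⊗ 8) ⊗ (5 ⊗ 5))) gives 21.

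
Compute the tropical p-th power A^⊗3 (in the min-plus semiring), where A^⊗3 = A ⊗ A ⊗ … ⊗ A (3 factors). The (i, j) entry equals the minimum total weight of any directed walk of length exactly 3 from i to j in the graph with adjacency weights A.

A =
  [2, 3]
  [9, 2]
A^⊗3 =
  [6, 7]
  [13, 6]

Each entry (A^⊗3)_ij equals the minimum over all length-3 walks i = v_0 → v_1 → … → v_3 = j of Σ_t A[v_t][v_{t+1}]. For example, for (i, j) = (0, 1) we minimise over 4 possible intermediate vertex sequences; the minimum is 7, attained along the walk 0 → 0 → 0 → 1.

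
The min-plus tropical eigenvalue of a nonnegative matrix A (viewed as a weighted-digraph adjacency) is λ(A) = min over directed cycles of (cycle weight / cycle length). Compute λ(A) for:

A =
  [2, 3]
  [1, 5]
λ(A) = 2

Enumerate directed cycles and compute their means (weight / length). Sample:
  cycle 0 → 0: weight = 2, length = 1, mean = 2/1 ≈ 2.000
  cycle 1 → 1: weight = 5, length = 1, mean = 5/1 ≈ 5.000
  cycle 0 → 1 → 0: weight = 4, length = 2, mean = 4/2 ≈ 2.000
  cycle 1 → 0 → 1: weight = 4, length = 2, mean = 4/2 ≈ 2.000
Minimum mean = 2.000, attained e.g. along the cycle 0 → 0 with weight 2 and length 1. So λ(A) = 2/1 = 2.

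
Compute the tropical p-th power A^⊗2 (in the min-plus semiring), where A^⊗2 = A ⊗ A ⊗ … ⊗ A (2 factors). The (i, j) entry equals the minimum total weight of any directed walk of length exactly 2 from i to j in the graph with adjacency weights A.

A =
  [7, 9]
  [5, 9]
A^⊗2 =
  [14, 16]
  [12, 14]

Each entry (A^⊗2)_ij equals the minimum over all length-2 walks i = v_0 → v_1 → … → v_2 = j of Σ_t A[v_t][v_{t+1}]. For example, for (i, j) = (0, 1) we minimise over 2 possible intermediate vertex sequences; the minimum is 16, attained along the walk 0 → 0 → 1.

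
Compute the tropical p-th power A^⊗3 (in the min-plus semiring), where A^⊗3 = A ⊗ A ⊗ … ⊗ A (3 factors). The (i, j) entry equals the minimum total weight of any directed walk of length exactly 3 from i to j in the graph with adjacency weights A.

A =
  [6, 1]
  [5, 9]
A^⊗3 =
  [12, 7]
  [11, 12]

Each entry (A^⊗3)_ij equals the minimum over all length-3 walks i = v_0 → v_1 → … → v_3 = j of Σ_t A[v_t][v_{t+1}]. For example, for (i, j) = (0, 1) we minimise over 4 possible intermediate vertex sequences; the minimum is 7, attained along the walk 0 → 1 → 0 → 1.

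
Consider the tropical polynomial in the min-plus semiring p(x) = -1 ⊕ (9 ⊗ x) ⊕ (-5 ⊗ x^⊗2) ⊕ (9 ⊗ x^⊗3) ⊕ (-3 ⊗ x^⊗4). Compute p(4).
p(4) = -1

A tropical monomial a ⊗ x^⊗i evaluates to a + i · x. Evaluating each term at x = 4:
  Term 0 contributes -1 + 0 · 4 = -1
  Term 1 contributes 9 + 1 · 4 = 13
  Term 2 contributes -5 + 2 · 4 = 3
  Term 3 contributes 9 + 3 · 4 = 21
  Term 4 contributes -3 + 4 · 4 = 13
p(4) = ⊕ of these = min[-1, 13, 3, 21, 13] = -1.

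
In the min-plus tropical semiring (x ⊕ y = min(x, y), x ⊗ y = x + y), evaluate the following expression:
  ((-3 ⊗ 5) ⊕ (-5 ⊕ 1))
((-3 ⊗ 5) ⊕ (-5 ⊕ 1)) = -5

Expand innermost to outermost. Recall ⊕ takes the minimum of its arguments and ⊗ takes their sum. Working out the expression ((-3 ⊗ 5) ⊕ (-5 ⊕ 1)) gives -5.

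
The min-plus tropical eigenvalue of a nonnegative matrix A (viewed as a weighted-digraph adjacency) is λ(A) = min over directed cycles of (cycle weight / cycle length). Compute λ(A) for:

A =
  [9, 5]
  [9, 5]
λ(A) = 5

Enumerate directed cycles and compute their means (weight / length). Sample:
  cycle 0 → 0: weight = 9, length = 1, mean = 9/1 ≈ 9.000
  cycle 1 → 1: weight = 5, length = 1, mean = 5/1 ≈ 5.000
  cycle 0 → 1 → 0: weight = 14, length = 2, mean = 14/2 ≈ 7.000
  cycle 1 → 0 → 1: weight = 14, length = 2, mean = 14/2 ≈ 7.000
Minimum mean = 5.000, attained e.g. along the cycle 1 → 1 with weight 5 and length 1. So λ(A) = 5/1 = 5.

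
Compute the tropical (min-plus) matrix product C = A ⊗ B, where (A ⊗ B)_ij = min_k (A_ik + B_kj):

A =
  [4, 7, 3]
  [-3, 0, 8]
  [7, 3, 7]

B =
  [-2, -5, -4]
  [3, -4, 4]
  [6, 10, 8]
A ⊗ B =
  [2, -1, 0]
  [-5, -8, -7]
  [5, -1, 3]

Apply the min-plus product entry-by-entry:
  C[0][0] = min over k of (A[0][0] + B[0][0] = 4 + -2 = 2, A[0][1] + B[1][0] = 7 + 3 = 10, A[0][2] + B[2][0] = 3 + 6 = 9) = 2 (attained at k = 0)
  C[0][1] = min over k of (A[0][0] + B[0][1] = 4 + -5 = -1, A[0][1] + B[1][1] = 7 + -4 = 3, A[0][2] + B[2][1] = 3 + 10 = 13) = -1 (attained at k = 0)
  C[0][2] = min over k of (A[0][0] + B[0][2] = 4 + -4 = 0, A[0][1] + B[1][2] = 7 + 4 = 11, A[0][2] + B[2][2] = 3 + 8 = 11) = 0 (attained at k = 0)
  C[1][0] = min over k of (A[1][0] + B[0][0] = -3 + -2 = -5, A[1][1] + B[1][0] = 0 + 3 = 3, A[1][2] + B[2][0] = 8 + 6 = 14) = -5 (attained at k = 0)
  C[1][1] = min over k of (A[1][0] + B[0][1] = -3 + -5 = -8, A[1][1] + B[1][1] = 0 + -4 = -4, A[1][2] + B[2][1] = 8 + 10 = 18) = -8 (attained at k = 0)
  C[1][2] = min over k of (A[1][0] + B[0][2] = -3 + -4 = -7, A[1][1] + B[1][2] = 0 + 4 = 4, A[1][2] + B[2][2] = 8 + 8 = 16) = -7 (attained at k = 0)
  C[2][0] = min over k of (A[2][0] + B[0][0] = 7 + -2 = 5, A[2][1] + B[1][0] = 3 + 3 = 6, A[2][2] + B[2][0] = 7 + 6 = 13) = 5 (attained at k = 0)
  C[2][1] = min over k of (A[2][0] + B[0][1] = 7 + -5 = 2, A[2][1] + B[1][1] = 3 + -4 = -1, A[2][2] + B[2][1] = 7 + 10 = 17) = -1 (attained at k = 1)
  C[2][2] = min over k of (A[2][0] + B[0][2] = 7 + -4 = 3, A[2][1] + B[1][2] = 3 + 4 = 7, A[2][2] + B[2][2] = 7 + 8 = 15) = 3 (attained at k = 0)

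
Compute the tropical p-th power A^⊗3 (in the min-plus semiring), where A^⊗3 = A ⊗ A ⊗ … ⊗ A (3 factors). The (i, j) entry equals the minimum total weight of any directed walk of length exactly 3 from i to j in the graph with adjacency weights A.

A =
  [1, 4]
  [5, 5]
A^⊗3 =
  [3, 6]
  [7, 10]

Each entry (A^⊗3)_ij equals the minimum over all length-3 walks i = v_0 → v_1 → … → v_3 = j of Σ_t A[v_t][v_{t+1}]. For example, for (i, j) = (0, 1) we minimise over 4 possible intermediate vertex sequences; the minimum is 6, attained along the walk 0 → 0 → 0 → 1.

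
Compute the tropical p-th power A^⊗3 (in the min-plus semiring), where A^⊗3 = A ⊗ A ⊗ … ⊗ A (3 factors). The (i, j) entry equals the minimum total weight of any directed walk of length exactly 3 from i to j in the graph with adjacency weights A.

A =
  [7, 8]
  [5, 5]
A^⊗3 =
  [18, 18]
  [15, 15]

Each entry (A^⊗3)_ij equals the minimum over all length-3 walks i = v_0 → v_1 → … → v_3 = j of Σ_t A[v_t][v_{t+1}]. For example, for (i, j) = (0, 1) we minimise over 4 possible intermediate vertex sequences; the minimum is 18, attained along the walk 0 → 1 → 1 → 1.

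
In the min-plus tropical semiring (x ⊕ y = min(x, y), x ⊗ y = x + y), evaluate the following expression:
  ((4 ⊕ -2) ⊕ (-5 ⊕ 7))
((4 ⊕ -2) ⊕ (-5 ⊕ 7)) = -5

Expand innermost to outermost. Recall ⊕ takes the minimum of its arguments and ⊗ takes their sum. Working out the expression ((4 ⊕ -2) ⊕ (-5 ⊕ 7)) gives -5.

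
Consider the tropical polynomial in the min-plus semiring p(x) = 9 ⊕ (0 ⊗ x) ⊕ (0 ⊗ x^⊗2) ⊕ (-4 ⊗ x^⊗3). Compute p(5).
p(5) = 5

A tropical monomial a ⊗ x^⊗i evaluates to a + i · x. Evaluating each term at x = 5:
  Term 0 contributes 9 + 0 · 5 = 9
  Term 1 contributes 0 + 1 · 5 = 5
  Term 2 contributes 0 + 2 · 5 = 10
  Term 3 contributes -4 + 3 · 5 = 11
p(5) = ⊕ of these = min[9, 5, 10, 11] = 5.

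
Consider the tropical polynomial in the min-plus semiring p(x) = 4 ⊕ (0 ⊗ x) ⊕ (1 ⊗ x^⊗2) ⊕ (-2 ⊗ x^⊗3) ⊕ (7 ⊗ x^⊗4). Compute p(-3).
p(-3) = -11

A tropical monomial a ⊗ x^⊗i evaluates to a + i · x. Evaluating each term at x = -3:
  Term 0 contributes 4 + 0 · -3 = 4
  Term 1 contributes 0 + 1 · -3 = -3
  Term 2 contributes 1 + 2 · -3 = -5
  Term 3 contributes -2 + 3 · -3 = -11
  Term 4 contributes 7 + 4 · -3 = -5
p(-3) = ⊕ of these = min[4, -3, -5, -11, -5] = -11.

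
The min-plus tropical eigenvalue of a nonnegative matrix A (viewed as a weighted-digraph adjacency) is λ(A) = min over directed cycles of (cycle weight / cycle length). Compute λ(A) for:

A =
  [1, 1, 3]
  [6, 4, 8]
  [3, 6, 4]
λ(A) = 1

Enumerate directed cycles and compute their means (weight / length). Sample:
  cycle 0 → 0: weight = 1, length = 1, mean = 1/1 ≈ 1.000
  cycle 1 → 1: weight = 4, length = 1, mean = 4/1 ≈ 4.000
  cycle 2 → 2: weight = 4, length = 1, mean = 4/1 ≈ 4.000
  cycle 0 → 1 → 0: weight = 7, length = 2, mean = 7/2 ≈ 3.500
  cycle 0 → 2 → 0: weight = 6, length = 2, mean = 6/2 ≈ 3.000
  cycle 1 → 0 → 1: weight = 7, length = 2, mean = 7/2 ≈ 3.500
Minimum mean = 1.000, attained e.g. along the cycle 0 → 0 with weight 1 and length 1. So λ(A) = 1/1 = 1.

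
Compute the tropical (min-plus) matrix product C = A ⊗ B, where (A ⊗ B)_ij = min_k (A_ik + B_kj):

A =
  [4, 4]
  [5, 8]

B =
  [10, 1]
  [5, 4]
A ⊗ B =
  [9, 5]
  [13, 6]

Apply the min-plus product entry-by-entry:
  C[0][0] = min over k of (A[0][0] + B[0][0] = 4 + 10 = 14, A[0][1] + B[1][0] = 4 + 5 = 9) = 9 (attained at k = 1)
  C[0][1] = min over k of (A[0][0] + B[0][1] = 4 + 1 = 5, A[0][1] + B[1][1] = 4 + 4 = 8) = 5 (attained at k = 0)
  C[1][0] = min over k of (A[1][0] + B[0][0] = 5 + 10 = 15, A[1][1] + B[1][0] = 8 + 5 = 13) = 13 (attained at k = 1)
  C[1][1] = min over k of (A[1][0] + B[0][1] = 5 + 1 = 6, A[1][1] + B[1][1] = 8 + 4 = 12) = 6 (attained at k = 0)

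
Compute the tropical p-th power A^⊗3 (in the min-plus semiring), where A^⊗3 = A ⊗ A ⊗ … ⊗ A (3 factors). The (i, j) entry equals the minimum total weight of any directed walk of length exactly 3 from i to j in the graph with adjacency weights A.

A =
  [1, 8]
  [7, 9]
A^⊗3 =
  [3, 10]
  [9, 16]

Each entry (A^⊗3)_ij equals the minimum over all length-3 walks i = v_0 → v_1 → … → v_3 = j of Σ_t A[v_t][v_{t+1}]. For example, for (i, j) = (0, 1) we minimise over 4 possible intermediate vertex sequences; the minimum is 10, attained along the walk 0 → 0 → 0 → 1.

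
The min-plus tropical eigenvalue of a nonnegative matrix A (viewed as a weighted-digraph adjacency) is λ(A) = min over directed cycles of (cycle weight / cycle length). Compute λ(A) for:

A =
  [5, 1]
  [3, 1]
λ(A) = 1

Enumerate directed cycles and compute their means (weight / length). Sample:
  cycle 0 → 0: weight = 5, length = 1, mean = 5/1 ≈ 5.000
  cycle 1 → 1: weight = 1, length = 1, mean = 1/1 ≈ 1.000
  cycle 0 → 1 → 0: weight = 4, length = 2, mean = 4/2 ≈ 2.000
  cycle 1 → 0 → 1: weight = 4, length = 2, mean = 4/2 ≈ 2.000
Minimum mean = 1.000, attained e.g. along the cycle 1 → 1 with weight 1 and length 1. So λ(A) = 1/1 = 1.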